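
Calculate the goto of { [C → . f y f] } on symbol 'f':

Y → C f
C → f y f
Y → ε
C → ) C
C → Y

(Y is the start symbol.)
GOTO(I, 'f') = CLOSURE({ [A → αX.β] : [A → α.Xβ] ∈ I, X = 'f' })

Items with dot before 'f', with the dot advanced:
  [C → . f y f] → [C → f . y f]
Closure adds nothing (no advanced item has the dot before a non-terminal).

GOTO = { [C → f . y f] }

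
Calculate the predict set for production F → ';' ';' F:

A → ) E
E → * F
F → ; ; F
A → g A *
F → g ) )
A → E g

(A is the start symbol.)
PREDICT(F → ';' ';' F) = (FIRST(RHS) \ {ε}) ∪ (FOLLOW(F) if ε ∈ FIRST(RHS), i.e. RHS ⇒* ε)
FIRST(';' ';' F) = { ';' }
ε ∉ FIRST(';' ';' F), so FOLLOW(F) is not added.
PREDICT(F → ';' ';' F) = { ';' }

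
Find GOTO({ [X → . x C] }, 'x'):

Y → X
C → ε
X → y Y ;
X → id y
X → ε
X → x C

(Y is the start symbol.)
{ [C → .], [X → x . C] }

GOTO(I, 'x') = CLOSURE({ [A → αX.β] : [A → α.Xβ] ∈ I, X = 'x' })

Items with dot before 'x', with the dot advanced:
  [X → . x C] → [X → x . C]
Closure of the advanced items:
  [X → x . C] has the dot before C: add [C → .]

GOTO = { [C → .], [X → x . C] }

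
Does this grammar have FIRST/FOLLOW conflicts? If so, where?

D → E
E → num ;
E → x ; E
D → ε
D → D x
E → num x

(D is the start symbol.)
Yes. D → E with FOLLOW(D) on { 'x' }; D → D x with FOLLOW(D) on { 'x' }

Nullable non-terminals: D.
FIRST sets used below: FIRST(E) = { 'num', 'x' }, FIRST(D) = { 'num', 'x', ε }

D: nullable alternative(s) D → ε; FOLLOW(D) = { $, 'x' }
  D → E: FIRST \ {ε} = { 'num', 'x' } — overlaps FOLLOW(D) on { 'x' }: CONFLICT
  D → ε: FIRST \ {ε} = { } — this is the only nullable alternative, skip
  D → D x: FIRST \ {ε} = { 'num', 'x' } — overlaps FOLLOW(D) on { 'x' }: CONFLICT

E has no nullable alternative, so no FIRST/FOLLOW check is needed there.

So the grammar has 2 FIRST/FOLLOW conflicts (marked CONFLICT above).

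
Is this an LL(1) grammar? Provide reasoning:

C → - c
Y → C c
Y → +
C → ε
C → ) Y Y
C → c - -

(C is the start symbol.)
Relevant sets:
  FIRST(C) = { ')', '-', 'c', ε }
  FOLLOW(C) = { $, 'c' }

For C:
  PREDICT(C → '-' c) = { '-' }
  PREDICT(C → ε) = { $, 'c' }
  PREDICT(C → ')' Y Y) = { ')' }
  PREDICT(C → c '-' '-') = { 'c' }
For Y:
  PREDICT(Y → C c) = { ')', '-', 'c' }
  PREDICT(Y → '+') = { '+' }

Conflict found: Predict set conflict for C: { 'c' }
The grammar is NOT LL(1).

Answer: No. Predict set conflict for C: { 'c' }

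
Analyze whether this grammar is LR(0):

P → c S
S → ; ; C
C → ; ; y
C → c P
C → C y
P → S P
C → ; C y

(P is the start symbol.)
No. Shift-reduce conflict between [S → ; ; C .] and [C → C . y]

A grammar is LR(0) if no state in the canonical LR(0) collection has:
  - both a shift item (dot before a terminal) and a complete item (shift-reduce conflict), or
  - two or more complete items (reduce-reduce conflict; the accept item [P' → P .] counts as a complete item here).

Augment with P' → P and build the canonical LR(0) collection (I0 = CLOSURE({[P' → . P]}), then GOTO on every symbol after a dot until no new states appear). It has 17 states:
  I0: { [P → . S P], [P → . c S], [P' → . P], [S → . ; ; C] }  — shift
  I1: { [S → ; . ; C] }  — shift
  I2: { [P' → P .] }  — accept
  I3: { [P → . S P], [P → . c S], [P → S . P], [S → . ; ; C] }  — shift
  I4: { [P → c . S], [S → . ; ; C] }  — shift
  I5: { [P → c S .] }  — reduce
  I6: { [P → S P .] }  — reduce
  I7: { [C → . ; ; y], [C → . ; C y], [C → . C y], [C → . c P], [S → ; ; . C] }  — shift
  I8: { [C → . ; ; y], [C → . ; C y], [C → . C y], [C → . c P], [C → ; . ; y], [C → ; . C y] }  — shift
  I9: { [C → C . y], [S → ; ; C .] }  — shift, reduce
  I10: { [C → c . P], [P → . S P], [P → . c S], [S → . ; ; C] }  — shift
  I11: { [C → c P .] }  — reduce
  I12: { [C → C y .] }  — reduce
  I13: { [C → . ; ; y], [C → . ; C y], [C → . C y], [C → . c P], [C → ; . ; y], [C → ; . C y], [C → ; ; . y] }  — shift
  I14: { [C → ; C . y], [C → C . y] }  — shift
  I15: { [C → ; C y .], [C → C y .] }  — 2 reduces
  I16: { [C → ; ; y .] }  — reduce

Conflict in state I9:
  Shift-reduce conflict between [S → ; ; C .] and [C → C . y]
So the grammar is NOT LR(0).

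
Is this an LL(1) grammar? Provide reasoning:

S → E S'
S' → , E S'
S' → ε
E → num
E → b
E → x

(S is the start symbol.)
Yes, the grammar is LL(1).

A grammar is LL(1) if for each non-terminal N with multiple productions, the predict sets of those productions are pairwise disjoint, where PREDICT(N → α) = (FIRST(α) \ {ε}) ∪ (FOLLOW(N) if α ⇒* ε).

Relevant sets:
  FOLLOW(S') = { $ }

For S':
  PREDICT(S' → ',' E S') = { ',' }
  PREDICT(S' → ε) = { $ }
For E:
  PREDICT(E → num) = { 'num' }
  PREDICT(E → b) = { 'b' }
  PREDICT(E → x) = { 'x' }
S has a single production, so nothing to check there.

All predict sets are disjoint. The grammar IS LL(1).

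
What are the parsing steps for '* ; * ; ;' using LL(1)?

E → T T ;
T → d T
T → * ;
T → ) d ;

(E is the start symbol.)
LL(1) parsing maintains a stack (initially the start symbol over $) and the input. At each step: if the stack top is a terminal, match it against the current input token; if it is a non-terminal N, replace it with the RHS of M[N, lookahead] (the unique production whose predict set contains the lookahead).

Stack is shown with the top on the left.

Stack      Input        Action
------------------------------
E $        * ; * ; ; $  output E → T T ;
T T ; $    * ; * ; ; $  output T → * ;
* ; T ; $  * ; * ; ; $  match '*'
; T ; $    ; * ; ; $    match ';'
T ; $      * ; ; $      output T → * ;
* ; ; $    * ; ; $      match '*'
; ; $      ; ; $        match ';'
; $        ; $          match ';'
$          $            accept

The string is accepted.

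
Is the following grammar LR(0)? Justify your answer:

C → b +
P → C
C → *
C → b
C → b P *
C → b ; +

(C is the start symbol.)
A grammar is LR(0) if no state in the canonical LR(0) collection has:
  - both a shift item (dot before a terminal) and a complete item (shift-reduce conflict), or
  - two or more complete items (reduce-reduce conflict; the accept item [C' → C .] counts as a complete item here).

Augment with C' → C and build the canonical LR(0) collection (I0 = CLOSURE({[C' → . C]}), then GOTO on every symbol after a dot until no new states appear). It has 10 states:
  I0: { [C → . *], [C → . b +], [C → . b ; +], [C → . b P *], [C → . b], [C' → . C] }  — shift
  I1: { [C → * .] }  — reduce
  I2: { [C' → C .] }  — accept
  I3: { [C → . *], [C → . b +], [C → . b ; +], [C → . b P *], [C → . b], [C → b . +], [C → b . ; +], [C → b . P *], [C → b .], [P → . C] }  — shift, reduce
  I4: { [C → b + .] }  — reduce
  I5: { [C → b ; . +] }  — shift
  I6: { [P → C .] }  — reduce
  I7: { [C → b P . *] }  — shift
  I8: { [C → b P * .] }  — reduce
  I9: { [C → b ; + .] }  — reduce

Conflict in state I3:
  Shift-reduce conflict between [C → b .] and [C → . *]
So the grammar is NOT LR(0).

Answer: No. Shift-reduce conflict between [C → b .] and [C → . *]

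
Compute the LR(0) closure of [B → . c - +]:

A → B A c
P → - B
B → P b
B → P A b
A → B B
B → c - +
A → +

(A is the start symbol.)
Start with: [B → . c - +]
The dot precedes the terminal c, so nothing is added.

CLOSURE = { [B → . c - +] }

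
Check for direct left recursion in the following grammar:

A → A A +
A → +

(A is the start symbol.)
Yes, A is left-recursive

A → A A +: LEFT RECURSIVE (starts with A)
A → +: starts with '+'

The grammar has direct left recursion on: A.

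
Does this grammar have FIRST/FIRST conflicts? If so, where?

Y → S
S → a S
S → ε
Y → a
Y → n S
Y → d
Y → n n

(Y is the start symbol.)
Yes. Y → S / Y → a on { 'a' }; Y → n S / Y → n n on { 'n' }

A FIRST/FIRST conflict occurs when two productions N → α and N → β for the same non-terminal have FIRST(α) ∩ FIRST(β) ≠ ∅ (with ε ∈ FIRST of a nullable right-hand side, so two nullable alternatives also conflict).

FIRST sets of the non-terminals at (or reachable through a nullable prefix from) the front of some alternative:
  FIRST(S) = { 'a', ε }

Productions for Y:
  Y → S: FIRST = { 'a', ε }
  Y → a: FIRST = { 'a' }
  Y → n S: FIRST = { 'n' }
  Y → d: FIRST = { 'd' }
  Y → n n: FIRST = { 'n' }
Productions for S:
  S → a S: FIRST = { 'a' }
  S → ε: FIRST = { ε }

Conflict for Y: Y → S and Y → a
  Overlap: { 'a' }
Conflict for Y: Y → n S and Y → n n
  Overlap: { 'n' }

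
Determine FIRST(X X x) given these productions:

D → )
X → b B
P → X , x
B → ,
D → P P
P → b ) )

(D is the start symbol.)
{ 'b' }

FIRST sets of the non-terminals involved (from the grammar, by fixed-point iteration):
  FIRST(X) = { 'b' }

To compute FIRST(X X x), process the symbols left to right:
Symbol X is a non-terminal. Add FIRST(X) \ {ε} = { 'b' }
X is not nullable (ε ∉ FIRST(X)), so stop here.
FIRST(X X x) = { 'b' }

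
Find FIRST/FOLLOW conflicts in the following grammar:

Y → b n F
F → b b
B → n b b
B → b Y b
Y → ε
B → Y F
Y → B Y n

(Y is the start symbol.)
Yes. Y → b n F with FOLLOW(Y) on { 'b' }; Y → B Y n with FOLLOW(Y) on { 'b', 'n' }

A FIRST/FOLLOW conflict occurs when a non-terminal N has a nullable alternative N → β (β ⇒* ε) and another alternative N → α with FIRST(α) ∩ FOLLOW(N) ≠ ∅: on such a lookahead the parser cannot decide between expanding α and letting N vanish via β.

Nullable non-terminals: Y.
FIRST sets used below: FIRST(B) = { 'b', 'n' }

Y: nullable alternative(s) Y → ε; FOLLOW(Y) = { $, 'b', 'n' }
  Y → b n F: FIRST \ {ε} = { 'b' } — overlaps FOLLOW(Y) on { 'b' }: CONFLICT
  Y → ε: FIRST \ {ε} = { } — this is the only nullable alternative, skip
  Y → B Y n: FIRST \ {ε} = { 'b', 'n' } — overlaps FOLLOW(Y) on { 'b', 'n' }: CONFLICT

B, F have no nullable alternative, so no FIRST/FOLLOW check is needed there.

So the grammar has 2 FIRST/FOLLOW conflicts (marked CONFLICT above).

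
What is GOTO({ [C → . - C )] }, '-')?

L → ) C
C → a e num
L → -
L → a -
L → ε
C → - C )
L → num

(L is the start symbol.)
GOTO(I, '-') = CLOSURE({ [A → αX.β] : [A → α.Xβ] ∈ I, X = '-' })

Items with dot before '-', with the dot advanced:
  [C → . - C )] → [C → - . C )]
Closure of the advanced items:
  [C → - . C )] has the dot before C: add [C → . a e num], [C → . - C )]

GOTO = { [C → - . C )], [C → . - C )], [C → . a e num] }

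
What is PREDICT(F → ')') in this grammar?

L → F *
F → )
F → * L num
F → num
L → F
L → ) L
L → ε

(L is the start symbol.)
PREDICT(F → ')') = (FIRST(RHS) \ {ε}) ∪ (FOLLOW(F) if ε ∈ FIRST(RHS), i.e. RHS ⇒* ε)
FIRST(')') = { ')' }
ε ∉ FIRST(')'), so FOLLOW(F) is not added.
PREDICT(F → ')') = { ')' }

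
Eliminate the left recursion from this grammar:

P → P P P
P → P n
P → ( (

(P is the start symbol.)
P is directly left-recursive. The standard transformation for
  A → A α₁ | ... | A α_m | β₁ | ... | β_n
is
  A  → β₁ A' | ... | β_n A'
  A' → α₁ A' | ... | α_m A' | ε

P → ( ( becomes P → ( ( P'
P → P P P becomes P' → P P P'
P → P n becomes P' → n P'
Add P' → ε

Resulting grammar:
P → ( ( P'
P' → P P P'
P' → n P'
P' → ε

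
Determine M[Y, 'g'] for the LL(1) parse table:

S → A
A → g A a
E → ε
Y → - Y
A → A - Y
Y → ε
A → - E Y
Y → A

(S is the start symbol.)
To find M[Y, 'g'], we find productions for Y where 'g' is in the predict set (PREDICT(N → α) = (FIRST(α) \ {ε}) ∪ (FOLLOW(N) if α ⇒* ε)).

Relevant sets:
  FIRST(A) = { '-', 'g' }
  FOLLOW(Y) = { $, '-', 'a' }

Y → - Y: PREDICT = { '-' }
Y → ε: PREDICT = { $, '-', 'a' }
Y → A: PREDICT = { '-', 'g' }
  'g' is in predict set, so this production goes in M[Y, 'g']

M[Y, 'g'] = Y → A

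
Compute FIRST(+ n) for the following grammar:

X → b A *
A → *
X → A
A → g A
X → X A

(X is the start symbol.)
{ '+' }

To compute FIRST(+ n), process the symbols left to right:
Symbol + is a terminal. Add '+' and stop.
FIRST(+ n) = { '+' }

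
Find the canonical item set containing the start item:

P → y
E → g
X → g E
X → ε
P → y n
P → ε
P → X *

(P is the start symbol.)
First, augment the grammar with P' → P
I₀ = CLOSURE({ [P' → . P] }):
  [P' → . P] has the dot before P: add [P → . y], [P → . y n], [P → .], [P → . X *]
  [P → . X *] has the dot before X: add [X → . g E], [X → .]
No further items can be added.

I₀ = { [P → . X *], [P → . y n], [P → . y], [P → .], [P' → . P], [X → . g E], [X → .] }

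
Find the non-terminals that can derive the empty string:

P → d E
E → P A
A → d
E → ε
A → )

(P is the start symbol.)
A non-terminal is nullable if it can derive ε (the empty string): either it has an ε-production, or it has a production whose right-hand side consists entirely of nullable non-terminals.

ε-productions: E → ε
So E is immediately nullable.
No further non-terminal can be added: every production for the remaining non-terminals contains a terminal or a non-nullable non-terminal.
Nullable = { 'E' }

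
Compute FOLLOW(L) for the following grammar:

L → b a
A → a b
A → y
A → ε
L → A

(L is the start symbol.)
{ $ }

To compute FOLLOW(L), find every occurrence of L on a right-hand side N → α L β: add FIRST(β) \ {ε}, and if β is empty or nullable also add FOLLOW(N). Iterate to a fixed point.

L is the start symbol, so $ ∈ FOLLOW(L).
L does not occur on any right-hand side.

Taking the union: FOLLOW(L) = { $ }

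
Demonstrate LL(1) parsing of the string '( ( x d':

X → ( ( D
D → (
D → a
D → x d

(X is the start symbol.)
LL(1) parsing maintains a stack (initially the start symbol over $) and the input. At each step: if the stack top is a terminal, match it against the current input token; if it is a non-terminal N, replace it with the RHS of M[N, lookahead] (the unique production whose predict set contains the lookahead).

Stack is shown with the top on the left.

Stack    Input      Action
--------------------------
X $      ( ( x d $  output X → ( ( D
( ( D $  ( ( x d $  match '('
( D $    ( x d $    match '('
D $      x d $      output D → x d
x d $    x d $      match 'x'
d $      d $        match 'd'
$        $          accept

The string is accepted.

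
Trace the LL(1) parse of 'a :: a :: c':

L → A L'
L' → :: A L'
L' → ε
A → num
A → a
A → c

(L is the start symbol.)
Stack is shown with the top on the left.

Stack      Input          Action
--------------------------------
L $        a :: a :: c $  output L → A L'
A L' $     a :: a :: c $  output A → a
a L' $     a :: a :: c $  match 'a'
L' $       :: a :: c $    output L' → :: A L'
:: A L' $  :: a :: c $    match '::'
A L' $     a :: c $       output A → a
a L' $     a :: c $       match 'a'
L' $       :: c $         output L' → :: A L'
:: A L' $  :: c $         match '::'
A L' $     c $            output A → c
c L' $     c $            match 'c'
L' $       $              output L' → ε
$          $              accept

The string is accepted.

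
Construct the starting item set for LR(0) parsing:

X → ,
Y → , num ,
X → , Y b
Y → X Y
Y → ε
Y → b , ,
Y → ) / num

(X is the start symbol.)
First, augment the grammar with X' → X
I₀ = CLOSURE({ [X' → . X] }):
  [X' → . X] has the dot before X: add [X → . ,], [X → . , Y b]
No further items can be added.

I₀ = { [X → . , Y b], [X → . ,], [X' → . X] }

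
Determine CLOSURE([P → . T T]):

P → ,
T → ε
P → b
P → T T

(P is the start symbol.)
Start with: [P → . T T]
  [P → . T T] has the dot before T: add [T → .]
No further items can be added.

CLOSURE = { [P → . T T], [T → .] }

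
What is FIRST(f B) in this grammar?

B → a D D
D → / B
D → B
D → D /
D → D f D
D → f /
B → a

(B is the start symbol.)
To compute FIRST(f B), process the symbols left to right:
Symbol f is a terminal. Add 'f' and stop.
FIRST(f B) = { 'f' }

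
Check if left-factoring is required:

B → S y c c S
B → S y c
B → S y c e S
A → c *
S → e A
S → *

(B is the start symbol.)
Yes, B has productions with common prefix 'S y c'

Left-factoring is needed when two productions for the same non-terminal
share a common prefix on the right-hand side.

Productions for B:
  B → S y c c S
  B → S y c
  B → S y c e S
Productions for S:
  S → e A
  S → *

Found common prefix 'S y c' in productions for B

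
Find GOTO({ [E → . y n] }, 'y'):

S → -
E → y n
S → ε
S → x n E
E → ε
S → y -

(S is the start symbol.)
GOTO(I, 'y') = CLOSURE({ [A → αX.β] : [A → α.Xβ] ∈ I, X = 'y' })

Items with dot before 'y', with the dot advanced:
  [E → . y n] → [E → y . n]
Closure adds nothing (no advanced item has the dot before a non-terminal).

GOTO = { [E → y . n] }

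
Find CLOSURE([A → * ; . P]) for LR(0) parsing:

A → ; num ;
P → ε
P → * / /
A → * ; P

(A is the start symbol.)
{ [A → * ; . P], [P → . * / /], [P → .] }

To compute CLOSURE, for each item [A → α.Bβ] where B is a non-terminal, add [B → .γ] for all productions B → γ; repeat for the newly added items until nothing changes.

Start with: [A → * ; . P]
  [A → * ; . P] has the dot before P: add [P → .], [P → . * / /]
No further items can be added.

CLOSURE = { [A → * ; . P], [P → . * / /], [P → .] }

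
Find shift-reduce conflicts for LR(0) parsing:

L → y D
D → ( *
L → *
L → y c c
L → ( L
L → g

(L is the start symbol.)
No shift-reduce conflicts

A shift-reduce conflict occurs when an LR(0) state has both:
  - a complete (reduce) item [A → α .] (dot at the end), and
  - a shift item [B → β . c γ] (dot before a terminal).

Augment with L' → L and build the canonical LR(0) collection (I0 = CLOSURE({[L' → . L]}), then GOTO on every symbol after a dot until no new states appear). It has 12 states:
  I0: { [L → . ( L], [L → . *], [L → . g], [L → . y D], [L → . y c c], [L' → . L] }  — shift
  I1: { [L → ( . L], [L → . ( L], [L → . *], [L → . g], [L → . y D], [L → . y c c] }  — shift
  I2: { [L → * .] }  — reduce
  I3: { [L' → L .] }  — accept
  I4: { [L → g .] }  — reduce
  I5: { [D → . ( *], [L → y . D], [L → y . c c] }  — shift
  I6: { [D → ( . *] }  — shift
  I7: { [L → y D .] }  — reduce
  I8: { [L → y c . c] }  — shift
  I9: { [L → y c c .] }  — reduce
  I10: { [D → ( * .] }  — reduce
  I11: { [L → ( L .] }  — reduce

No state contains both a complete item and a shift item.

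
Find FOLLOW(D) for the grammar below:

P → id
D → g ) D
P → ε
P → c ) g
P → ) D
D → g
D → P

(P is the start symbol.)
In D → g ) D: D is at the end; this adds FOLLOW(D) to itself — nothing new
In P → ) D: D is at the end, add FOLLOW(P)

The FOLLOW sets referred to above (computed the same way, to a fixed point):
  FOLLOW(P) = { $ }

Taking the union: FOLLOW(D) = { $ }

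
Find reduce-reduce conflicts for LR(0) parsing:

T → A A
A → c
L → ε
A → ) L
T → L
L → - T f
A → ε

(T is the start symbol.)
Yes — I0: [A → .] vs [L → .]; I2: [A → .] vs [L → .]

A reduce-reduce conflict occurs when an LR(0) state has two complete items [A → α .] and [B → β .] — both call for a reduction, and with no lookahead the parser cannot choose between them.

Augment with T' → T and build the canonical LR(0) collection (I0 = CLOSURE({[T' → . T]}), then GOTO on every symbol after a dot until no new states appear). It has 11 states:
  I0: { [A → . ) L], [A → . c], [A → .], [L → . - T f], [L → .], [T → . A A], [T → . L], [T' → . T] }  — shift, 2 reduces
  I1: { [A → ) . L], [L → . - T f], [L → .] }  — shift, reduce
  I2: { [A → . ) L], [A → . c], [A → .], [L → - . T f], [L → . - T f], [L → .], [T → . A A], [T → . L] }  — shift, 2 reduces
  I3: { [A → . ) L], [A → . c], [A → .], [T → A . A] }  — shift, reduce
  I4: { [T → L .] }  — reduce
  I5: { [T' → T .] }  — accept
  I6: { [A → c .] }  — reduce
  I7: { [T → A A .] }  — reduce
  I8: { [L → - T . f] }  — shift
  I9: { [L → - T f .] }  — reduce
  I10: { [A → ) L .] }  — reduce

I0 contains complete items [A → .], [L → .] — reduce-reduce conflict.
I2 contains complete items [A → .], [L → .] — reduce-reduce conflict.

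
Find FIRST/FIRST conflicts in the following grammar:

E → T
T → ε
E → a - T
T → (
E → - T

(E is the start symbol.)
No FIRST/FIRST conflicts.

FIRST sets of the non-terminals at (or reachable through a nullable prefix from) the front of some alternative:
  FIRST(T) = { '(', ε }

Productions for E:
  E → T: FIRST = { '(', ε }
  E → a - T: FIRST = { 'a' }
  E → - T: FIRST = { '-' }
Productions for T:
  T → ε: FIRST = { ε }
  T → (: FIRST = { '(' }

All alternatives of each non-terminal have pairwise disjoint FIRST sets.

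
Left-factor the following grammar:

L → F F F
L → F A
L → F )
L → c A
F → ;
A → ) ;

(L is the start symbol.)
L → F L'
L' → F F
L' → A
L' → )
L → c A
F → ;
A → ) ;

Left-factoring transforms A → αβ₁ | αβ₂ into A → αA' and A' → β₁ | β₂
(α is the longest common prefix among the alternatives). Repeat until
no nonterminal has two alternatives with a common prefix.

Round 1: L has alternatives sharing prefix 'F'. Introduce L': L → F L'
  Add: L' → F F
  Add: L' → A
  Add: L' → )

No remaining common prefixes — done.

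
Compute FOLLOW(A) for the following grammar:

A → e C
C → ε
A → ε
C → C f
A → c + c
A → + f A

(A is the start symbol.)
{ $ }

To compute FOLLOW(A), find every occurrence of A on a right-hand side N → α A β: add FIRST(β) \ {ε}, and if β is empty or nullable also add FOLLOW(N). Iterate to a fixed point.

A is the start symbol, so $ ∈ FOLLOW(A).
In A → + f A: A is at the end; this adds FOLLOW(A) to itself — nothing new

Taking the union: FOLLOW(A) = { $ }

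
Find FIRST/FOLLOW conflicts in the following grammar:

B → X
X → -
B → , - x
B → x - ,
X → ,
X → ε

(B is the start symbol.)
Nullable non-terminals: B, X.
FIRST sets used below: FIRST(X) = { ',', '-', ε }

B: nullable alternative(s) B → X; FOLLOW(B) = { $ }
  B → X: FIRST \ {ε} = { ',', '-' } — this is the only nullable alternative, skip
  B → , - x: FIRST \ {ε} = { ',' } — disjoint from FOLLOW(B)
  B → x - ,: FIRST \ {ε} = { 'x' } — disjoint from FOLLOW(B)

X: nullable alternative(s) X → ε; FOLLOW(X) = { $ }
  X → -: FIRST \ {ε} = { '-' } — disjoint from FOLLOW(X)
  X → ,: FIRST \ {ε} = { ',' } — disjoint from FOLLOW(X)
  X → ε: FIRST \ {ε} = { } — this is the only nullable alternative, skip

No FIRST/FOLLOW conflicts found.

Answer: No FIRST/FOLLOW conflicts.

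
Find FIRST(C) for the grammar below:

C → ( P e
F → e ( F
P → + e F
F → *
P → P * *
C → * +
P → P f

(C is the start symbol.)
{ '(', '*' }

To compute FIRST(C), examine every production with C on the left-hand side, reading each right-hand side left to right until a non-nullable symbol is reached.

From C → ( P e:
  - '(' is a terminal: add '(' and stop
From C → * +:
  - '*' is a terminal: add '*' and stop

Collecting: FIRST(C) = { '(', '*' }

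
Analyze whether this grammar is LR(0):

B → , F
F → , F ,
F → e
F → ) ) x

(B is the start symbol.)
A grammar is LR(0) if no state in the canonical LR(0) collection has:
  - both a shift item (dot before a terminal) and a complete item (shift-reduce conflict), or
  - two or more complete items (reduce-reduce conflict; the accept item [B' → B .] counts as a complete item here).

Augment with B' → B and build the canonical LR(0) collection (I0 = CLOSURE({[B' → . B]}), then GOTO on every symbol after a dot until no new states appear). It has 11 states:
  I0: { [B → . , F], [B' → . B] }  — shift
  I1: { [B → , . F], [F → . ) ) x], [F → . , F ,], [F → . e] }  — shift
  I2: { [B' → B .] }  — accept
  I3: { [F → ) . ) x] }  — shift
  I4: { [F → , . F ,], [F → . ) ) x], [F → . , F ,], [F → . e] }  — shift
  I5: { [B → , F .] }  — reduce
  I6: { [F → e .] }  — reduce
  I7: { [F → , F . ,] }  — shift
  I8: { [F → , F , .] }  — reduce
  I9: { [F → ) ) . x] }  — shift
  I10: { [F → ) ) x .] }  — reduce

Every state is either a pure shift/goto state or contains exactly one complete item and nothing to shift — no conflicts. The grammar is LR(0).

Answer: Yes, the grammar is LR(0)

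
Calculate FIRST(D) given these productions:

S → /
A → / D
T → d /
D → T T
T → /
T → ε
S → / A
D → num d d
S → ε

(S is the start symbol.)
{ '/', 'd', 'num', ε }

FIRST sets of the other non-terminals involved (by the same procedure, iterated to a fixed point):
  FIRST(T) = { '/', 'd', ε }

From D → T T:
  - T is a non-terminal: add FIRST(T) \ {ε} = { '/', 'd' }
    T is nullable, so continue to the next symbol
  - T is a non-terminal: add FIRST(T) \ {ε} = { '/', 'd' }
    T is nullable and nothing follows, so the whole right-hand side can vanish: ε ∈ FIRST(D)
From D → num d d:
  - num is a terminal: add 'num' and stop

Collecting: FIRST(D) = { '/', 'd', 'num', ε }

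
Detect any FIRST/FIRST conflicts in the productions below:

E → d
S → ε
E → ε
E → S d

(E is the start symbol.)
Yes. E → d / E → S d on { 'd' }

FIRST sets of the non-terminals at (or reachable through a nullable prefix from) the front of some alternative:
  FIRST(S) = { ε }

Productions for E:
  E → d: FIRST = { 'd' }
  E → ε: FIRST = { ε }
  E → S d: FIRST = { 'd' }
S has only one production, so no FIRST/FIRST conflict is possible there.

Conflict for E: E → d and E → S d
  Overlap: { 'd' }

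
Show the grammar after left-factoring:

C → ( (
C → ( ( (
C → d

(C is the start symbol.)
C → ( ( C'
C' → ε
C' → (
C → d

Left-factoring transforms A → αβ₁ | αβ₂ into A → αA' and A' → β₁ | β₂
(α is the longest common prefix among the alternatives). Repeat until
no nonterminal has two alternatives with a common prefix.

Round 1: C has alternatives sharing prefix '( ('. Introduce C': C → ( ( C'
  Add: C' → ε
  Add: C' → (

No remaining common prefixes — done.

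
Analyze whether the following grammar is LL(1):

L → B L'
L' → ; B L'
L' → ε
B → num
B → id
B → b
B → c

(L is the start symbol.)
A grammar is LL(1) if for each non-terminal N with multiple productions, the predict sets of those productions are pairwise disjoint, where PREDICT(N → α) = (FIRST(α) \ {ε}) ∪ (FOLLOW(N) if α ⇒* ε).

Relevant sets:
  FOLLOW(L') = { $ }

For L':
  PREDICT(L' → ';' B L') = { ';' }
  PREDICT(L' → ε) = { $ }
For B:
  PREDICT(B → num) = { 'num' }
  PREDICT(B → id) = { 'id' }
  PREDICT(B → b) = { 'b' }
  PREDICT(B → c) = { 'c' }
L has a single production, so nothing to check there.

All predict sets are disjoint. The grammar IS LL(1).

Answer: Yes, the grammar is LL(1).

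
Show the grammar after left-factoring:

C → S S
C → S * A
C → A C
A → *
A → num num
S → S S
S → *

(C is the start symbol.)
Left-factoring transforms A → αβ₁ | αβ₂ into A → αA' and A' → β₁ | β₂
(α is the longest common prefix among the alternatives). Repeat until
no nonterminal has two alternatives with a common prefix.

Round 1: C has alternatives sharing prefix 'S'. Introduce C': C → S C'
  Add: C' → S
  Add: C' → * A

No remaining common prefixes — done.

Resulting grammar:
C → S C'
C' → S
C' → * A
C → A C
A → *
A → num num
S → S S
S → *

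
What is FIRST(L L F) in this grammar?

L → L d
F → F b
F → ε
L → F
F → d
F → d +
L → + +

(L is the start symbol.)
{ '+', 'b', 'd', ε }

FIRST sets of the non-terminals involved (from the grammar, by fixed-point iteration):
  FIRST(L) = { '+', 'b', 'd', ε }
  FIRST(F) = { 'b', 'd', ε }

To compute FIRST(L L F), process the symbols left to right:
Symbol L is a non-terminal. Add FIRST(L) \ {ε} = { '+', 'b', 'd' }
L is nullable (ε ∈ FIRST(L)), continue to the next symbol.
Symbol L is a non-terminal. Add FIRST(L) \ {ε} = { '+', 'b', 'd' }
L is nullable (ε ∈ FIRST(L)), continue to the next symbol.
Symbol F is a non-terminal. Add FIRST(F) \ {ε} = { 'b', 'd' }
F is nullable (ε ∈ FIRST(F)), continue to the next symbol.
All symbols are nullable, so ε is in the result.
FIRST(L L F) = { '+', 'b', 'd', ε }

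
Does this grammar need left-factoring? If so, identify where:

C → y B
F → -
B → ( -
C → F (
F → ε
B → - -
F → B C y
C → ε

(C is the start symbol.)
Left-factoring is needed when two productions for the same non-terminal
share a common prefix on the right-hand side.

Productions for C:
  C → y B
  C → F (
  C → ε
Productions for F:
  F → -
  F → ε
  F → B C y
Productions for B:
  B → ( -
  B → - -

No common prefixes found.

Answer: No, left-factoring is not needed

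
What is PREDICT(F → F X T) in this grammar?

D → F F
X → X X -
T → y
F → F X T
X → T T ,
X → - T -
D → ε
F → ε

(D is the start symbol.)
{ '-', 'y' }

PREDICT(F → F X T) = (FIRST(RHS) \ {ε}) ∪ (FOLLOW(F) if ε ∈ FIRST(RHS), i.e. RHS ⇒* ε)
FIRST(F) = { '-', 'y', ε }
FIRST(X) = { '-', 'y' }
FIRST(F X T) = { '-', 'y' }
ε ∉ FIRST(F X T), so FOLLOW(F) is not added.
PREDICT(F → F X T) = { '-', 'y' }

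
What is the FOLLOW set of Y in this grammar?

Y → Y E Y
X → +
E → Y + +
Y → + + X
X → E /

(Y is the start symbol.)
Y is the start symbol, so $ ∈ FOLLOW(Y).
In Y → Y E Y: Y is followed by E Y, add FIRST(E Y) \ {ε} = { '+' }
In Y → Y E Y: Y is at the end; this adds FOLLOW(Y) to itself — nothing new
In E → Y + +: Y is followed by '+' '+', add FIRST('+' '+') \ {ε} = { '+' }

Taking the union: FOLLOW(Y) = { $, '+' }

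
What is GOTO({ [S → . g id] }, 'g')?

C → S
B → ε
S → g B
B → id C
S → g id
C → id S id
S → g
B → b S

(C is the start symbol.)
{ [S → g . id] }

GOTO(I, 'g') = CLOSURE({ [A → αX.β] : [A → α.Xβ] ∈ I, X = 'g' })

Items with dot before 'g', with the dot advanced:
  [S → . g id] → [S → g . id]
Closure adds nothing (no advanced item has the dot before a non-terminal).

GOTO = { [S → g . id] }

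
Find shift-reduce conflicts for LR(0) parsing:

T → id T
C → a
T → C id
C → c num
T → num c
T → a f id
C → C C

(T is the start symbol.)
Augment with T' → T and build the canonical LR(0) collection (I0 = CLOSURE({[T' → . T]}), then GOTO on every symbol after a dot until no new states appear). It has 15 states:
  I0: { [C → . C C], [C → . a], [C → . c num], [T → . C id], [T → . a f id], [T → . id T], [T → . num c], [T' → . T] }  — shift
  I1: { [C → . C C], [C → . a], [C → . c num], [C → C . C], [T → C . id] }  — shift
  I2: { [T' → T .] }  — accept
  I3: { [C → a .], [T → a . f id] }  — shift, reduce
  I4: { [C → c . num] }  — shift
  I5: { [C → . C C], [C → . a], [C → . c num], [T → . C id], [T → . a f id], [T → . id T], [T → . num c], [T → id . T] }  — shift
  I6: { [T → num . c] }  — shift
  I7: { [T → num c .] }  — reduce
  I8: { [T → id T .] }  — reduce
  I9: { [C → c num .] }  — reduce
  I10: { [T → a f . id] }  — shift
  I11: { [T → a f id .] }  — reduce
  I12: { [C → . C C], [C → . a], [C → . c num], [C → C . C], [C → C C .] }  — shift, reduce
  I13: { [C → a .] }  — reduce
  I14: { [T → C id .] }  — reduce

I3 contains reduce item [C → a .] and shift item [T → a . f id] — shift-reduce conflict.
I12 contains reduce item [C → C C .] and shift items [C → . a], [C → . c num] — shift-reduce conflict.

Answer: Yes — I3: [C → a .] vs [T → a . f id]; I12: [C → C C .] vs [C → . a]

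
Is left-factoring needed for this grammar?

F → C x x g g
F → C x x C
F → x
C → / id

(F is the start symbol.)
Yes, F has productions with common prefix 'C x x'

Left-factoring is needed when two productions for the same non-terminal
share a common prefix on the right-hand side.

Productions for F:
  F → C x x g g
  F → C x x C
  F → x

Found common prefix 'C x x' in productions for F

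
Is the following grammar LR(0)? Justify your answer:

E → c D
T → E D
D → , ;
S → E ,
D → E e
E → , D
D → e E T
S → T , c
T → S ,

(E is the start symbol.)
No. Shift-reduce conflict between [D → e E T .] and [S → T . , c]

A grammar is LR(0) if no state in the canonical LR(0) collection has:
  - both a shift item (dot before a terminal) and a complete item (shift-reduce conflict), or
  - two or more complete items (reduce-reduce conflict; the accept item [E' → E .] counts as a complete item here).

Augment with E' → E and build the canonical LR(0) collection (I0 = CLOSURE({[E' → . E]}), then GOTO on every symbol after a dot until no new states appear). It has 20 states:
  I0: { [E → . , D], [E → . c D], [E' → . E] }  — shift
  I1: { [D → . , ;], [D → . E e], [D → . e E T], [E → , . D], [E → . , D], [E → . c D] }  — shift
  I2: { [E' → E .] }  — accept
  I3: { [D → . , ;], [D → . E e], [D → . e E T], [E → . , D], [E → . c D], [E → c . D] }  — shift
  I4: { [D → , . ;], [D → . , ;], [D → . E e], [D → . e E T], [E → , . D], [E → . , D], [E → . c D] }  — shift
  I5: { [E → c D .] }  — reduce
  I6: { [D → E . e] }  — shift
  I7: { [D → e . E T], [E → . , D], [E → . c D] }  — shift
  I8: { [D → e E . T], [E → . , D], [E → . c D], [S → . E ,], [S → . T , c], [T → . E D], [T → . S ,] }  — shift
  I9: { [D → . , ;], [D → . E e], [D → . e E T], [E → . , D], [E → . c D], [S → E . ,], [T → E . D] }  — shift
  I10: { [T → S . ,] }  — shift
  I11: { [D → e E T .], [S → T . , c] }  — shift, reduce
  I12: { [S → T , . c] }  — shift
  I13: { [S → T , c .] }  — reduce
  I14: { [T → S , .] }  — reduce
  I15: { [D → , . ;], [D → . , ;], [D → . E e], [D → . e E T], [E → , . D], [E → . , D], [E → . c D], [S → E , .] }  — shift, reduce
  I16: { [T → E D .] }  — reduce
  I17: { [D → , ; .] }  — reduce
  I18: { [E → , D .] }  — reduce
  I19: { [D → E e .] }  — reduce

Conflict in state I11:
  Shift-reduce conflict between [D → e E T .] and [S → T . , c]
So the grammar is NOT LR(0).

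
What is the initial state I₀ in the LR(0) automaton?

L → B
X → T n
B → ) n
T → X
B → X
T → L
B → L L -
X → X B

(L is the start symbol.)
First, augment the grammar with L' → L
I₀ = CLOSURE({ [L' → . L] }):
  [L' → . L] has the dot before L: add [L → . B]
  [L → . B] has the dot before B: add [B → . ) n], [B → . X], [B → . L L -]
  [B → . X] has the dot before X: add [X → . T n], [X → . X B]
  [X → . T n] has the dot before T: add [T → . X], [T → . L]
No further items can be added.

I₀ = { [B → . ) n], [B → . L L -], [B → . X], [L → . B], [L' → . L], [T → . L], [T → . X], [X → . T n], [X → . X B] }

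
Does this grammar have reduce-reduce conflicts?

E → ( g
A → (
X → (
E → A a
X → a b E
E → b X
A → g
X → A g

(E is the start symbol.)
Augment with E' → E and build the canonical LR(0) collection (I0 = CLOSURE({[E' → . E]}), then GOTO on every symbol after a dot until no new states appear). It has 15 states:
  I0: { [A → . (], [A → . g], [E → . ( g], [E → . A a], [E → . b X], [E' → . E] }  — shift
  I1: { [A → ( .], [E → ( . g] }  — shift, reduce
  I2: { [E → A . a] }  — shift
  I3: { [E' → E .] }  — accept
  I4: { [A → . (], [A → . g], [E → b . X], [X → . (], [X → . A g], [X → . a b E] }  — shift
  I5: { [A → g .] }  — reduce
  I6: { [A → ( .], [X → ( .] }  — 2 reduces
  I7: { [X → A . g] }  — shift
  I8: { [E → b X .] }  — reduce
  I9: { [X → a . b E] }  — shift
  I10: { [A → . (], [A → . g], [E → . ( g], [E → . A a], [E → . b X], [X → a b . E] }  — shift
  I11: { [X → a b E .] }  — reduce
  I12: { [X → A g .] }  — reduce
  I13: { [E → A a .] }  — reduce
  I14: { [E → ( g .] }  — reduce

I6 contains complete items [A → ( .], [X → ( .] — reduce-reduce conflict.

Answer: Yes — I6: [A → ( .] vs [X → ( .]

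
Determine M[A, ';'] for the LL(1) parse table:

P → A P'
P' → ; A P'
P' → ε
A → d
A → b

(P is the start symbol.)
To find M[A, ';'], we find productions for A where ';' is in the predict set (PREDICT(N → α) = (FIRST(α) \ {ε}) ∪ (FOLLOW(N) if α ⇒* ε)).

A → d: PREDICT = { 'd' }
A → b: PREDICT = { 'b' }

M[A, ';'] is empty (no production applies)

Answer: Empty (error entry)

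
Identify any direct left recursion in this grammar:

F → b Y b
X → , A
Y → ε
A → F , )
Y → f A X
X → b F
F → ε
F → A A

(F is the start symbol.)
No direct left recursion

F → b Y b: starts with b
X → , A: starts with ','
Y → ε: starts with ε
A → F , ): starts with F
Y → f A X: starts with f
X → b F: starts with b
F → ε: starts with ε
F → A A: starts with A

No direct left recursion found.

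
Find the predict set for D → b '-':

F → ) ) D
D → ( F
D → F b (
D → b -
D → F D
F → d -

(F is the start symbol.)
{ 'b' }

PREDICT(D → b '-') = (FIRST(RHS) \ {ε}) ∪ (FOLLOW(D) if ε ∈ FIRST(RHS), i.e. RHS ⇒* ε)
FIRST(b '-') = { 'b' }
ε ∉ FIRST(b '-'), so FOLLOW(D) is not added.
PREDICT(D → b '-') = { 'b' }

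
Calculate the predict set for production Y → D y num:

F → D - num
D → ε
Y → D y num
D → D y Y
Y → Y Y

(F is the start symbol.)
PREDICT(Y → D y num) = (FIRST(RHS) \ {ε}) ∪ (FOLLOW(Y) if ε ∈ FIRST(RHS), i.e. RHS ⇒* ε)
FIRST(D) = { 'y', ε }
FIRST(D y num) = { 'y' }
ε ∉ FIRST(D y num), so FOLLOW(Y) is not added.
PREDICT(Y → D y num) = { 'y' }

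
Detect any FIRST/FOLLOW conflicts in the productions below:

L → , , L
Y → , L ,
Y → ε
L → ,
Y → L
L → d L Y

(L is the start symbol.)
A FIRST/FOLLOW conflict occurs when a non-terminal N has a nullable alternative N → β (β ⇒* ε) and another alternative N → α with FIRST(α) ∩ FOLLOW(N) ≠ ∅: on such a lookahead the parser cannot decide between expanding α and letting N vanish via β.

Nullable non-terminals: Y.
FIRST sets used below: FIRST(L) = { ',', 'd' }

Y: nullable alternative(s) Y → ε; FOLLOW(Y) = { $, ',', 'd' }
  Y → , L ,: FIRST \ {ε} = { ',' } — overlaps FOLLOW(Y) on { ',' }: CONFLICT
  Y → ε: FIRST \ {ε} = { } — this is the only nullable alternative, skip
  Y → L: FIRST \ {ε} = { ',', 'd' } — overlaps FOLLOW(Y) on { ',', 'd' }: CONFLICT

L has no nullable alternative, so no FIRST/FOLLOW check is needed there.

So the grammar has 2 FIRST/FOLLOW conflicts (marked CONFLICT above).

Answer: Yes. Y → ',' L ',' with FOLLOW(Y) on { ',' }; Y → L with FOLLOW(Y) on { ',', 'd' }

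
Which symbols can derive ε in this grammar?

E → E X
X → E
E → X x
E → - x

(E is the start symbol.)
There are no ε-productions, so no non-terminal can derive ε.
No non-terminals are nullable.

Answer: None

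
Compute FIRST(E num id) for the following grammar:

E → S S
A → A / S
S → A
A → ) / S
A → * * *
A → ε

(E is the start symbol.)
{ ')', '*', '/', 'num' }

FIRST sets of the non-terminals involved (from the grammar, by fixed-point iteration):
  FIRST(E) = { ')', '*', '/', ε }

To compute FIRST(E num id), process the symbols left to right:
Symbol E is a non-terminal. Add FIRST(E) \ {ε} = { ')', '*', '/' }
E is nullable (ε ∈ FIRST(E)), continue to the next symbol.
Symbol num is a terminal. Add 'num' and stop.
FIRST(E num id) = { ')', '*', '/', 'num' }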